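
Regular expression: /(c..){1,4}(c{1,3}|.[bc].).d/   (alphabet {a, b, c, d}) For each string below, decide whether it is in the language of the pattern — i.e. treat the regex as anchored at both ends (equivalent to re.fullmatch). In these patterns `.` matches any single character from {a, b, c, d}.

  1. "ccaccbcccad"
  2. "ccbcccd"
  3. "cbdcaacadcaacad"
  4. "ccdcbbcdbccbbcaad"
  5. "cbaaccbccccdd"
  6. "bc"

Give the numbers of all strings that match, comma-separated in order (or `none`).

1 → match
2 → match
3 → match
4 → match
5 → no match
6 → no match — must start with "c"

1, 2, 3, 4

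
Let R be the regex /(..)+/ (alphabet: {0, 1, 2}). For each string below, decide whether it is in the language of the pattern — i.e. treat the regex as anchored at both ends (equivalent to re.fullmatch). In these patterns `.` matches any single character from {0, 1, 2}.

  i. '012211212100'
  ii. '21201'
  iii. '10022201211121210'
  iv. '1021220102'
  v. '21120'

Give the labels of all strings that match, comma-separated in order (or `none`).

i → match
ii → no match
iii → no match
iv → match
v → no match

i, iv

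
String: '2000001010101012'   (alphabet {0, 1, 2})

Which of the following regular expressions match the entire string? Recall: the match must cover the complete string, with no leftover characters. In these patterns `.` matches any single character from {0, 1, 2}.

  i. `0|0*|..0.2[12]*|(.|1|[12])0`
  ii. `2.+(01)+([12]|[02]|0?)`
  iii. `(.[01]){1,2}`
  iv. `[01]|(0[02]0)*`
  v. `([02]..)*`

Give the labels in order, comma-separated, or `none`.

i → no match
ii → match
iii → no match
iv → no match
v → no match

ii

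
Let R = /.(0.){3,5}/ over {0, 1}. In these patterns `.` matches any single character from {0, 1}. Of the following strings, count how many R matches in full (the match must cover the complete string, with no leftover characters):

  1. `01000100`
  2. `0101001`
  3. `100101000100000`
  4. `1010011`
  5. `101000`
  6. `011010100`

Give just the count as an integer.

0

1 → no match
2 → no match
3 → no match
4 → no match
5 → no match
6 → no match
Total matched: 0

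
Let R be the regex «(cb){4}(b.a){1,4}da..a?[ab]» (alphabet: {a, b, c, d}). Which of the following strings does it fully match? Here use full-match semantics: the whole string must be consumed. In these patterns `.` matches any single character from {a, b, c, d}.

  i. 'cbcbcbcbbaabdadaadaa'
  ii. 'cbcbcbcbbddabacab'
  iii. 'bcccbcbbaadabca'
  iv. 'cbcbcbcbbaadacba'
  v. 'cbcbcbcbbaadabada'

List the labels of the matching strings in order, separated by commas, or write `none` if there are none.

i, iv

i → match
ii → no match
iii → no match — must start with 'cb'
iv → match
v → no match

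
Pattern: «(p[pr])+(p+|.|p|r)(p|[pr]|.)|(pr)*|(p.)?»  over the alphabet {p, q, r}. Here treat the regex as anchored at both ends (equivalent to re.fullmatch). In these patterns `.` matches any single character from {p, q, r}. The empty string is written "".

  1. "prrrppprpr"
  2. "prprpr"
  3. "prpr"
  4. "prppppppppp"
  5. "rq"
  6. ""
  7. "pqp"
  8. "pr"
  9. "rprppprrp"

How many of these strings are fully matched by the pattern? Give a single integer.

5

1. "prrrppprpr" → no match
2. "prprpr" → match
3. "prpr" → match
4. "prppppppppp" → match
5. "rq" → no match
6. "" → match
7. "pqp" → no match
8. "pr" → match
9. "rprppprrp" → no match
Total matched: 5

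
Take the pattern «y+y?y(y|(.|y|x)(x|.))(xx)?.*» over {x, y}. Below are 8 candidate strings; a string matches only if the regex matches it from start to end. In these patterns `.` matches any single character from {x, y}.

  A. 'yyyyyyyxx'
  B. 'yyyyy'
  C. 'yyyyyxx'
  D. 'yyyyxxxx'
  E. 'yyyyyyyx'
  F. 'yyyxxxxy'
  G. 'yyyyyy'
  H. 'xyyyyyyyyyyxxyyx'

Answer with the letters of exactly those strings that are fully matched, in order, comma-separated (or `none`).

A, B, C, D, E, F, G

A → match
B → match
C → match
D → match
E → match
F → match
G → match
H → no match — must start with 'y'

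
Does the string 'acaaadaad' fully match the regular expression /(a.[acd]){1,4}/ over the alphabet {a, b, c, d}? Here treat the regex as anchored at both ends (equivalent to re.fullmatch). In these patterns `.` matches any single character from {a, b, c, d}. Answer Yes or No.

Yes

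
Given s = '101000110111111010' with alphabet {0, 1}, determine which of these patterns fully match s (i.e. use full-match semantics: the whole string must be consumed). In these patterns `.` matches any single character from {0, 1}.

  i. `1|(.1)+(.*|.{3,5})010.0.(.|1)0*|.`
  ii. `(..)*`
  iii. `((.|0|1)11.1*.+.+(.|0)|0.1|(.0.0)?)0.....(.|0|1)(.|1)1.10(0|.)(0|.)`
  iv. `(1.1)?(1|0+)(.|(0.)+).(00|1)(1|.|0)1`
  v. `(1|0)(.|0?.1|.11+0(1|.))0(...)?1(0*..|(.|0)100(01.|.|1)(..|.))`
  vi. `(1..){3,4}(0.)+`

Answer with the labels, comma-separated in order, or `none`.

i → no match
ii → match
iii → match
iv → no match — must end with '1'
v → no match
vi → no match

ii, iii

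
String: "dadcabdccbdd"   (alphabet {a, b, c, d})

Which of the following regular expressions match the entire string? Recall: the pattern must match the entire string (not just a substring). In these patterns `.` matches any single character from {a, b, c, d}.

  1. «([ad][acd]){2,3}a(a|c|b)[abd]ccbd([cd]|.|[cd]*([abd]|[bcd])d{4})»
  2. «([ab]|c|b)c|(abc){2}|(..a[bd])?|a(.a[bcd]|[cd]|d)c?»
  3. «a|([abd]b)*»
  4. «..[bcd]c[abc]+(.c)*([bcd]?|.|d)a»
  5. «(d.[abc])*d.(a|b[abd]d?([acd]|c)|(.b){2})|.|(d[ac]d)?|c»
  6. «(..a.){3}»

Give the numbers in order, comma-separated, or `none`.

1

1 → match
2 → no match
3 → no match
4 → no match — must end with "a"
5 → no match
6 → no match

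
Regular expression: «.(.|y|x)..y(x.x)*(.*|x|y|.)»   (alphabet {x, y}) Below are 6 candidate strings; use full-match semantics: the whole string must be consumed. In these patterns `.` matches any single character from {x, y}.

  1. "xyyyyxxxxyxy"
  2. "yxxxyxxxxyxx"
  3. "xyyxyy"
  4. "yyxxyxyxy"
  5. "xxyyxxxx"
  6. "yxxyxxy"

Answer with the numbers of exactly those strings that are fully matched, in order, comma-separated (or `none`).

1 → match
2 → match
3 → match
4 → match
5 → no match
6 → no match

1, 2, 3, 4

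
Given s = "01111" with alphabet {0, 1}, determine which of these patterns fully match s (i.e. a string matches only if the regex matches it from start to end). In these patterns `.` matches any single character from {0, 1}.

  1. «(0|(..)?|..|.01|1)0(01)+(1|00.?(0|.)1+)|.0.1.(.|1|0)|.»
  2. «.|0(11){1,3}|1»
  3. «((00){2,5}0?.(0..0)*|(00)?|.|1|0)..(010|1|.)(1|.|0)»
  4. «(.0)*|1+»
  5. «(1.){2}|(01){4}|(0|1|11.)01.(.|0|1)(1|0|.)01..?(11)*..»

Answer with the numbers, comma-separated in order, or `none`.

1 → no match
2 → match
3 → match
4 → no match
5 → no match

2, 3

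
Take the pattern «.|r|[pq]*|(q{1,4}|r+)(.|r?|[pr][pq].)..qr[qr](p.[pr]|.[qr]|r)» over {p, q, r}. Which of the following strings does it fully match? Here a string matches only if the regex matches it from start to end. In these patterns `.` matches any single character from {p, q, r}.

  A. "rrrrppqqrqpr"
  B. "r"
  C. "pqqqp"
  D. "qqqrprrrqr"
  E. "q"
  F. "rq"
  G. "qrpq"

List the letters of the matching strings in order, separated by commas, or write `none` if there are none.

A, B, C, E

A → match
B → match
C → match
D → no match
E → match
F → no match
G → no match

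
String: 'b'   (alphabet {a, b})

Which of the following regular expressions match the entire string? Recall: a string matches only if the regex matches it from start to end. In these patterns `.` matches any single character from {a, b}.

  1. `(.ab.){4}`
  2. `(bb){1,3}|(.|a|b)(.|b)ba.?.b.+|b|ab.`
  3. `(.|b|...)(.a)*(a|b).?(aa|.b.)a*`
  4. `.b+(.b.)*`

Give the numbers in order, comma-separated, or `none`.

2

1 → no match
2 → match
3 → no match
4 → no match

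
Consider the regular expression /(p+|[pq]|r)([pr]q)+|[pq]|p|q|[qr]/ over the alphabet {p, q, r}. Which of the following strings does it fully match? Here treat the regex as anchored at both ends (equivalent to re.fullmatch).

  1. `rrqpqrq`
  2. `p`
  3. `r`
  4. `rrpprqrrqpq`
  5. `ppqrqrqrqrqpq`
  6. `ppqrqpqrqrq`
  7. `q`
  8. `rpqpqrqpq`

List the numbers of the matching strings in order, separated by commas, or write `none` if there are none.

1 → match
2 → match
3 → match
4 → no match
5 → match
6 → match
7 → match
8 → match

1, 2, 3, 5, 6, 7, 8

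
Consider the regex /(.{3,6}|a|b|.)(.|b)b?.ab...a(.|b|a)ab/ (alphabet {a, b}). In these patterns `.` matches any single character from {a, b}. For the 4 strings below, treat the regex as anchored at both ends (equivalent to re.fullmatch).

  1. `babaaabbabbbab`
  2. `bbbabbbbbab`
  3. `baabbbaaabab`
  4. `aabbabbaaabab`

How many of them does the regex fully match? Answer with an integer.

1

1 → no match
2 → no match
3 → no match
4 → match
Total matched: 1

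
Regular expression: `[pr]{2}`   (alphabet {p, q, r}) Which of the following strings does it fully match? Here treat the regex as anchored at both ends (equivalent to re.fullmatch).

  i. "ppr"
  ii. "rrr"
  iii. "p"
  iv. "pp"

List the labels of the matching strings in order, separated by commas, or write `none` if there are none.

i. "ppr" → no match
ii. "rrr" → no match
iii. "p" → no match
iv. "pp" → match

iv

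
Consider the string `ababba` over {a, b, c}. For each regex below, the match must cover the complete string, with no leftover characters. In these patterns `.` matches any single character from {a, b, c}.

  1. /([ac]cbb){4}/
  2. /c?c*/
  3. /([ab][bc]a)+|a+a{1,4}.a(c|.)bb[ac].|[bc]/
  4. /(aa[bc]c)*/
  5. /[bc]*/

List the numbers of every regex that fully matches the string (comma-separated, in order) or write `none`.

1 → no match — must end with `cbb`
2 → no match
3 → match
4 → no match
5 → no match

3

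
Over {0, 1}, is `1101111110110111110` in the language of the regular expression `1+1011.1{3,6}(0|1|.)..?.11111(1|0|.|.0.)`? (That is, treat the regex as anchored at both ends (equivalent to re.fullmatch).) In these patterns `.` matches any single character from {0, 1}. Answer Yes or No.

Yes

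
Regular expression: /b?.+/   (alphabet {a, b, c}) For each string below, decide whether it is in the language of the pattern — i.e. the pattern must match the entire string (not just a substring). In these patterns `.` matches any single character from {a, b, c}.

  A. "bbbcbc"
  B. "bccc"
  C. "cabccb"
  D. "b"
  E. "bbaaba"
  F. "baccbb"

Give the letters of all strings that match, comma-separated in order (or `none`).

A, B, C, D, E, F

A. "bbbcbc" → match
B. "bccc" → match
C. "cabccb" → match
D. "b" → match
E. "bbaaba" → match
F. "baccbb" → match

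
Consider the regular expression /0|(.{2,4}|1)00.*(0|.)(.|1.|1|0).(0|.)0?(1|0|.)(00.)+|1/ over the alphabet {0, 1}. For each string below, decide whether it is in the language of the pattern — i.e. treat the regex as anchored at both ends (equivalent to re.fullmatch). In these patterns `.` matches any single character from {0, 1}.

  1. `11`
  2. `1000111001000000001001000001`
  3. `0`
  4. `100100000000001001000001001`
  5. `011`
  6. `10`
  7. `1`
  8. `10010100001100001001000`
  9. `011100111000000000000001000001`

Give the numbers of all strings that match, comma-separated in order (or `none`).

1 → no match
2 → match
3 → match
4 → match
5 → no match
6 → no match
7 → match
8 → match
9 → match

2, 3, 4, 7, 8, 9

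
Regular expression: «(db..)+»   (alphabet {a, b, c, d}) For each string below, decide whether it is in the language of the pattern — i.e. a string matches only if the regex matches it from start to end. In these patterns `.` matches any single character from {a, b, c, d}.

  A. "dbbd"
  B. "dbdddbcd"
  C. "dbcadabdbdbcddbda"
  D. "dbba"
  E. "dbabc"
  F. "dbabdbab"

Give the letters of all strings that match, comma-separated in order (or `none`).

A → match
B → match
C → no match
D → match
E → no match
F → match

A, B, D, F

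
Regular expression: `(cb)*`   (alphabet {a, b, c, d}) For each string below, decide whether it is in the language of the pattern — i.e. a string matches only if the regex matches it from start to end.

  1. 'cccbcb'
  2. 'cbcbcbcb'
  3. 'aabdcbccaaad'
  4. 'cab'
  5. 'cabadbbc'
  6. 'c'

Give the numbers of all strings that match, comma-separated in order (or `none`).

1 → no match
2 → match
3 → no match
4 → no match
5 → no match
6 → no match

2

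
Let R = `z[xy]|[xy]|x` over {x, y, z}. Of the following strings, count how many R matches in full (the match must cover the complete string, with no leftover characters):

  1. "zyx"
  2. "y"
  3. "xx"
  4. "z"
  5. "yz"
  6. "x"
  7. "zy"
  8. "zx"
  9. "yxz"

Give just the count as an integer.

4

1 → no match
2 → match
3 → no match
4 → no match
5 → no match
6 → match
7 → match
8 → match
9 → no match
Total matched: 4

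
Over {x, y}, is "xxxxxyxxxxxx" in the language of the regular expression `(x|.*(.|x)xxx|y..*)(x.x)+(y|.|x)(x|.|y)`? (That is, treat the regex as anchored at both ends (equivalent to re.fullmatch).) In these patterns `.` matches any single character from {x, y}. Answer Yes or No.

Yes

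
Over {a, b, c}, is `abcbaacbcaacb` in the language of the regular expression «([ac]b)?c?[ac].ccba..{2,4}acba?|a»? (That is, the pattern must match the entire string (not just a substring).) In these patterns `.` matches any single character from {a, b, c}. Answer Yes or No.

No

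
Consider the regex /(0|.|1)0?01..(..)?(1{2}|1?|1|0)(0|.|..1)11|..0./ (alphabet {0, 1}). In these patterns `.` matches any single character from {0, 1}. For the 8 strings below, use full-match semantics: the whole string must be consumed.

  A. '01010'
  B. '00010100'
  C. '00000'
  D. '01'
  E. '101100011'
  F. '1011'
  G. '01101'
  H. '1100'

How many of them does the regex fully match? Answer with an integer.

A. '01010' → no match
B. '00010100' → no match
C. '00000' → no match
D. '01' → no match
E. '101100011' → match
F. '1011' → no match
G. '01101' → no match
H. '1100' → match
Total matched: 2

2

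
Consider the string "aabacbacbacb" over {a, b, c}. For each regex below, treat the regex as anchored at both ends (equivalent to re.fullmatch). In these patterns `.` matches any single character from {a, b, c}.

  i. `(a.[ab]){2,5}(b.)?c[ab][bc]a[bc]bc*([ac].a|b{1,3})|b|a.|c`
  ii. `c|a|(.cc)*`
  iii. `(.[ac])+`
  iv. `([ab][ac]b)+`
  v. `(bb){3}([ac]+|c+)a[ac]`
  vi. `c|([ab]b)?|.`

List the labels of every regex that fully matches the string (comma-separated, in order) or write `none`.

i → no match
ii → no match
iii → no match
iv → match
v → no match — must start with "bb"
vi → no match

iv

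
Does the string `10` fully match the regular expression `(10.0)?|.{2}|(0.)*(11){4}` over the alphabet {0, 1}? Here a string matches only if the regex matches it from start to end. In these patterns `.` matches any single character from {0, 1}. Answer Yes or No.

Yes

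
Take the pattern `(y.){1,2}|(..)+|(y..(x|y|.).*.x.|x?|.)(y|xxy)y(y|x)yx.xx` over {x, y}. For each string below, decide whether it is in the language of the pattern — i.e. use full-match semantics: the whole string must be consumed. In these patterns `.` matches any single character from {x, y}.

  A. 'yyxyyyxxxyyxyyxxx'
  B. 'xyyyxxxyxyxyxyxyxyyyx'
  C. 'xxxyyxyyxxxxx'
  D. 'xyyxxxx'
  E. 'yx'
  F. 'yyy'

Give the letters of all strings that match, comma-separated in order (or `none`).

E

A → no match
B → no match
C → no match
D → no match
E → match
F → no match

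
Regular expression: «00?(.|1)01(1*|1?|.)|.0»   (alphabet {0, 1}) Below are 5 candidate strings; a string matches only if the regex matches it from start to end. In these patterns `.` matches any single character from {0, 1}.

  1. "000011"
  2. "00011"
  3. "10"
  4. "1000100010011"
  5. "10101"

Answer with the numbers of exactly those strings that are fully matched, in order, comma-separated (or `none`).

1 → match
2 → match
3 → match
4 → no match
5 → no match

1, 2, 3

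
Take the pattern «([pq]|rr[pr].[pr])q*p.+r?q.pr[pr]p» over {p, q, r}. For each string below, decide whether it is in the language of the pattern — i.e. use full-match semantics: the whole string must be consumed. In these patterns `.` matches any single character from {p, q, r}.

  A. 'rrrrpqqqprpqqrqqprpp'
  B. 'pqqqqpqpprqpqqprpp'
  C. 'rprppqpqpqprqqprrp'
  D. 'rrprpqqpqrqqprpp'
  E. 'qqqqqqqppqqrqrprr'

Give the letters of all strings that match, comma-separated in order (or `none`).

A, B, D

A → match
B → match
C → no match
D → match
E → no match — must end with 'p'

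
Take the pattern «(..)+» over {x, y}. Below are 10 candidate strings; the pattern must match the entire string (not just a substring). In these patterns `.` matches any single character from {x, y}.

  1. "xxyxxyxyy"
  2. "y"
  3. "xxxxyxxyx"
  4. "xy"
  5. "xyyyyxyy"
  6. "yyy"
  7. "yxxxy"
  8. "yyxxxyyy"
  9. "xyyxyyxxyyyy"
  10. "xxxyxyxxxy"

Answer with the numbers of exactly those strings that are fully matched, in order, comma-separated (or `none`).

1 → no match
2 → no match
3 → no match
4 → match
5 → match
6 → no match
7 → no match
8 → match
9 → match
10 → match

4, 5, 8, 9, 10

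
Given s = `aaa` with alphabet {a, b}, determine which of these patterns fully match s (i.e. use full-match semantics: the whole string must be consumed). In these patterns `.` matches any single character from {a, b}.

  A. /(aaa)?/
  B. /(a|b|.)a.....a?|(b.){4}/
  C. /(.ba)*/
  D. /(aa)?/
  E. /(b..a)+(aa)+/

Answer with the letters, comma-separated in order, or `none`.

A

A → match
B → no match
C → no match
D → no match
E → no match — must start with `b`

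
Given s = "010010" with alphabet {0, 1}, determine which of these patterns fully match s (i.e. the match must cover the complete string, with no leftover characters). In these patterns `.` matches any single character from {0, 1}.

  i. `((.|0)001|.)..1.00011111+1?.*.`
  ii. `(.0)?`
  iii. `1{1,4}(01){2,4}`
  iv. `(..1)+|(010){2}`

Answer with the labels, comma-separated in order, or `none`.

i → no match
ii → no match
iii → no match — must start with "1"
iv → match

iv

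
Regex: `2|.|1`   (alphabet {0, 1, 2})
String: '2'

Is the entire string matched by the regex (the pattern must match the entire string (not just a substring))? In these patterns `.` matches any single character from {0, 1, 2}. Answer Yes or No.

Yes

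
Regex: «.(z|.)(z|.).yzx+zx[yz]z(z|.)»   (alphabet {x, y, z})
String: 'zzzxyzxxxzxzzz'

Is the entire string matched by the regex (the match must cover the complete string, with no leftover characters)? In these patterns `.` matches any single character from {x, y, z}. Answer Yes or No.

Yes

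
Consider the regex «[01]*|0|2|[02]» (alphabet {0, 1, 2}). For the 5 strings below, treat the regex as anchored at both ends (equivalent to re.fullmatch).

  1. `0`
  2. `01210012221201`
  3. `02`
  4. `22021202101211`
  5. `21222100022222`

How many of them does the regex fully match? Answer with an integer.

1

1 → match
2 → no match
3 → no match
4 → no match
5 → no match
Total matched: 1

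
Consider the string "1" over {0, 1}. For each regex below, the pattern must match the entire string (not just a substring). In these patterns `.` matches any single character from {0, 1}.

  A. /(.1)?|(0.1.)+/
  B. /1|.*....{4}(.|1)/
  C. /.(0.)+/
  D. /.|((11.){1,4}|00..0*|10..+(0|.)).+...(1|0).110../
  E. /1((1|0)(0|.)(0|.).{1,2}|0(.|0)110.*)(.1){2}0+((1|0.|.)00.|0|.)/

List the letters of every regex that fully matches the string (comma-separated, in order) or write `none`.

B, D

A → no match
B → match
C → no match
D → match
E → no match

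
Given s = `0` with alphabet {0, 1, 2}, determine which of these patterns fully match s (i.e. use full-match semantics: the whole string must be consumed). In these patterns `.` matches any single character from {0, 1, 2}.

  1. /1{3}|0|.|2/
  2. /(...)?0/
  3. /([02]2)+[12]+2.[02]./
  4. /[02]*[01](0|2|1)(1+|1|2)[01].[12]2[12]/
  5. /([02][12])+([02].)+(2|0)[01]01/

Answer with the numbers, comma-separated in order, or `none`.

1, 2

1 → match
2 → match
3 → no match
4 → no match
5 → no match — must end with `01`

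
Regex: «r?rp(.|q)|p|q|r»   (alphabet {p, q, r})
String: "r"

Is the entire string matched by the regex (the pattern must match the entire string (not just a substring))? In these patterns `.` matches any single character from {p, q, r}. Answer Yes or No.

Yes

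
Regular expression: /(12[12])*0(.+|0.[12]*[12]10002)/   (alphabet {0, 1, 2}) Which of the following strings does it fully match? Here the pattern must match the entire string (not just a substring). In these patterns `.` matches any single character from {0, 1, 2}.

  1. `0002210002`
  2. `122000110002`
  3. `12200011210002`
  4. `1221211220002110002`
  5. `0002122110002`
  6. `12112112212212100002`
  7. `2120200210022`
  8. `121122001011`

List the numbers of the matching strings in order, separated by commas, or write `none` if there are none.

1, 2, 3, 4, 5, 6, 8

1 → match
2 → match
3 → match
4 → match
5 → match
6 → match
7 → no match
8 → match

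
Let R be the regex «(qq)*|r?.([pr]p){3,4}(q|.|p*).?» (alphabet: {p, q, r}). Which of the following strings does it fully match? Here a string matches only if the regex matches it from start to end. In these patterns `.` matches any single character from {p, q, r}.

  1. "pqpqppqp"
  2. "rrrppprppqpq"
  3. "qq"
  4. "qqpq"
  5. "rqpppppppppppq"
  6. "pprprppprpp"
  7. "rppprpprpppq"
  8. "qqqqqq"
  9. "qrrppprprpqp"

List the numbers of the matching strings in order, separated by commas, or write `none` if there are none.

3, 5, 8

1 → no match
2 → no match
3 → match
4 → no match
5 → match
6 → no match
7 → no match
8 → match
9 → no match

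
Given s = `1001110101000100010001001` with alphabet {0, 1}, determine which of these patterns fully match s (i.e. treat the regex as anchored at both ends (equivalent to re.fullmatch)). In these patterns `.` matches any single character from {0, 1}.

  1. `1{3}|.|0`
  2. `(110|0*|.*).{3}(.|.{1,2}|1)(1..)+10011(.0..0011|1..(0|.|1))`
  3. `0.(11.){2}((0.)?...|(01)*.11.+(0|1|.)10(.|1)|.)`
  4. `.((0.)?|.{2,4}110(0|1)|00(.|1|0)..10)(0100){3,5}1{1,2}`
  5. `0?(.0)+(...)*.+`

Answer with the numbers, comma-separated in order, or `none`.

4, 5

1 → no match
2 → no match
3 → no match — must start with `0`
4 → match
5 → match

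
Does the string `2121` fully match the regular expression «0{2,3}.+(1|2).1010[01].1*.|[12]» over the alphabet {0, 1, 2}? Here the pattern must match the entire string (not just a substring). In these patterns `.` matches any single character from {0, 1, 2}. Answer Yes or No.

No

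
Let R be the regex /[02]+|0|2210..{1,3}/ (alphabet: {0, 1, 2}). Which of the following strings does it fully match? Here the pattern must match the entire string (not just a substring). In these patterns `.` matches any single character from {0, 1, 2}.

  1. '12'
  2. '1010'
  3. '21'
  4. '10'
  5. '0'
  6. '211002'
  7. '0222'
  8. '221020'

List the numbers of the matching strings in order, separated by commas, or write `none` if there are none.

5, 7, 8

1 → no match
2 → no match
3 → no match
4 → no match
5 → match
6 → no match
7 → match
8 → match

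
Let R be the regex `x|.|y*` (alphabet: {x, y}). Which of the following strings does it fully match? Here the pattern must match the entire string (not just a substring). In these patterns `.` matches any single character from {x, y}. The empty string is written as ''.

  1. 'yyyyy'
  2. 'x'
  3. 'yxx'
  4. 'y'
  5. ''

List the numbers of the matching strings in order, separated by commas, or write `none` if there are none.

1 → match
2 → match
3 → no match
4 → match
5 → match

1, 2, 4, 5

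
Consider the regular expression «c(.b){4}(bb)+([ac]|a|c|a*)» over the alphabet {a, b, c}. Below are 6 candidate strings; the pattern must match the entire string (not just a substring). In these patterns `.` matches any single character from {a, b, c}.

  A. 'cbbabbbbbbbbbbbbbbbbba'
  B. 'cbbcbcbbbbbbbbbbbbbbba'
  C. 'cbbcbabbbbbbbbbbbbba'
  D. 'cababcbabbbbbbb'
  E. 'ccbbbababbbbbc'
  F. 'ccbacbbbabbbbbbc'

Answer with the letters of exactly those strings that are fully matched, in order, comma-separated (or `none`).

A → match
B → match
C → match
D → match
E → match
F → no match

A, B, C, D, E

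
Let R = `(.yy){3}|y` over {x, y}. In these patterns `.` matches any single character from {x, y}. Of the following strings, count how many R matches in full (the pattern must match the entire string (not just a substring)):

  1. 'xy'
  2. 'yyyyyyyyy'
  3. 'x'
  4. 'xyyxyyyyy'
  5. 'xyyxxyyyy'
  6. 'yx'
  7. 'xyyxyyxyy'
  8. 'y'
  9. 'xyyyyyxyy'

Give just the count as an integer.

1. 'xy' → no match
2. 'yyyyyyyyy' → match
3. 'x' → no match
4. 'xyyxyyyyy' → match
5. 'xyyxxyyyy' → no match
6. 'yx' → no match
7. 'xyyxyyxyy' → match
8. 'y' → match
9. 'xyyyyyxyy' → match
Total matched: 5

5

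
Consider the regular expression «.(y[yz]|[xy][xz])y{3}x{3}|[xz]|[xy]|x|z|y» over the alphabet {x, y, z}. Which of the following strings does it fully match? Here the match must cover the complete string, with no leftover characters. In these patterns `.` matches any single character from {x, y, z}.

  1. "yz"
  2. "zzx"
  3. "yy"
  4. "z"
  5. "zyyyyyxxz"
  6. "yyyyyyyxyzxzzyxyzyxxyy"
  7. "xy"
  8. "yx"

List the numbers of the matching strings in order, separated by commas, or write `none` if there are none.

4

1. "yz" → no match
2. "zzx" → no match
3. "yy" → no match
4. "z" → match
5. "zyyyyyxxz" → no match
6 → no match
7. "xy" → no match
8. "yx" → no match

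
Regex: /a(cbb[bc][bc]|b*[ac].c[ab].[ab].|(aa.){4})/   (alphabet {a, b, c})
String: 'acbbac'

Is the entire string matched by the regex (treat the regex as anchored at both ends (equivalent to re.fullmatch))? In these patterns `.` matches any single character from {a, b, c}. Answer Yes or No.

No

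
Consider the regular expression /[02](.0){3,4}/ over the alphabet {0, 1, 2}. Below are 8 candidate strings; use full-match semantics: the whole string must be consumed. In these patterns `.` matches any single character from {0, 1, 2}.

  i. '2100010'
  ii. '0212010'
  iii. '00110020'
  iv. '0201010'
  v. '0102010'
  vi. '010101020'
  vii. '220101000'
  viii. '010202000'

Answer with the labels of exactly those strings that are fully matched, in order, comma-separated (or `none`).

i. '2100010' → match
ii. '0212010' → no match
iii. '00110020' → no match
iv. '0201010' → match
v. '0102010' → match
vi. '010101020' → match
vii. '220101000' → match
viii. '010202000' → match

i, iv, v, vi, vii, viii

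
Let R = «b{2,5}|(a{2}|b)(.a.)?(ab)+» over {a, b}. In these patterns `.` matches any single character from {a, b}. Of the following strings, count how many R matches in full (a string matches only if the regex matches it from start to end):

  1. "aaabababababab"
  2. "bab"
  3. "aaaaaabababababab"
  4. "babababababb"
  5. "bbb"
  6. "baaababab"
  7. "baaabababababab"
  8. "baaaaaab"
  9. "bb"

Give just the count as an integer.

5

1 → match
2 → match
3 → match
4 → no match
5 → match
6 → no match
7 → no match
8 → no match
9 → match
Total matched: 5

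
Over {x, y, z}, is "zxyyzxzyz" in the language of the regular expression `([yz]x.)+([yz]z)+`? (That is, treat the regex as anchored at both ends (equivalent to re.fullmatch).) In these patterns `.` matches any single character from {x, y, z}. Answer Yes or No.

No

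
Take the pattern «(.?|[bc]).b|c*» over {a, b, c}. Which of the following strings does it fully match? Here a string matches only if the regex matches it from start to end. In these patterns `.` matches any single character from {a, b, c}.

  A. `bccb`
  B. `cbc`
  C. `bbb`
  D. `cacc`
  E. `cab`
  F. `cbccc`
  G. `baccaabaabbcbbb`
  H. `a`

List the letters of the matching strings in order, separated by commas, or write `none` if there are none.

C, E

A → no match
B → no match
C → match
D → no match
E → match
F → no match
G → no match
H → no match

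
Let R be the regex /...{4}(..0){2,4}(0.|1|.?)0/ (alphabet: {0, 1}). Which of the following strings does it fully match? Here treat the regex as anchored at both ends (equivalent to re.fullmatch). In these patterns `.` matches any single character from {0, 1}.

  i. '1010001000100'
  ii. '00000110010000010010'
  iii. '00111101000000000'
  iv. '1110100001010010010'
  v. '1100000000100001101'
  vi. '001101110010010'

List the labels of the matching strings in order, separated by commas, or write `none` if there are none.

i, ii, iii, vi

i → match
ii → match
iii → match
iv → no match
v → no match — must end with '0'
vi → match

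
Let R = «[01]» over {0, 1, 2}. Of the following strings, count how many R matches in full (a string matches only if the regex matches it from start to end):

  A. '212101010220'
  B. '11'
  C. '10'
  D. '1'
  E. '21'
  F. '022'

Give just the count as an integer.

A → no match
B → no match
C → no match
D → match
E → no match
F → no match
Total matched: 1

1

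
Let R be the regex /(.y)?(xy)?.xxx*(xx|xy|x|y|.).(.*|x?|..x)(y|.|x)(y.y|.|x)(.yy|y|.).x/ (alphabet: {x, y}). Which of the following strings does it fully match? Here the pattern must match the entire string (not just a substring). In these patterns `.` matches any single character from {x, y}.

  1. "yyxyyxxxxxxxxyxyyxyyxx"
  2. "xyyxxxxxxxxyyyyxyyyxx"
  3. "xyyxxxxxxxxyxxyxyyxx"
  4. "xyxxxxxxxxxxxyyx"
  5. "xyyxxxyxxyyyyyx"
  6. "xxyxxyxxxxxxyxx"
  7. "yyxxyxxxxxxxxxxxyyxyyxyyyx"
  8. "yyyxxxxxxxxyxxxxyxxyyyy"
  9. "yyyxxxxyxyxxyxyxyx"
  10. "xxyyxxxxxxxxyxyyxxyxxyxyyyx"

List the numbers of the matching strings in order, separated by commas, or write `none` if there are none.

1 → match
2 → match
3 → match
4 → match
5 → match
6 → no match
7 → no match
8 → no match — must end with "x"
9 → match
10 → no match

1, 2, 3, 4, 5, 9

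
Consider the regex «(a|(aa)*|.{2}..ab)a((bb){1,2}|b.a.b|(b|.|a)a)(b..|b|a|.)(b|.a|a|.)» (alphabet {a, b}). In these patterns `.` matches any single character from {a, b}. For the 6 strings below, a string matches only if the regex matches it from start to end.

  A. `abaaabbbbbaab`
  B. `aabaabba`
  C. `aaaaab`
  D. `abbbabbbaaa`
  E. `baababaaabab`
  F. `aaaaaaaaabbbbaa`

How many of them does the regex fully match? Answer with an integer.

2

A → no match
B → no match
C → match
D → no match
E → no match
F → match
Total matched: 2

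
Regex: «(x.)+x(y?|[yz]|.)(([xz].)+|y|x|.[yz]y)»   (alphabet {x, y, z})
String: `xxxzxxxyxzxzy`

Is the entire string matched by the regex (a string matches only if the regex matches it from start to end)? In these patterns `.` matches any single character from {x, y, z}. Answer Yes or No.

Yes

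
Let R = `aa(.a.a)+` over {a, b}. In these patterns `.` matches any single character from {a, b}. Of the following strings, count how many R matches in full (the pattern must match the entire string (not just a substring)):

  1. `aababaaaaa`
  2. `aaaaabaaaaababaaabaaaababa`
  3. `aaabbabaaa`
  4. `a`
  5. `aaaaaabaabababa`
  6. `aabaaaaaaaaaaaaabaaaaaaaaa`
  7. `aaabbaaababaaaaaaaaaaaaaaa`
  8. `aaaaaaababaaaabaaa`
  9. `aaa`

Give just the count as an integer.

2

1. `aababaaaaa` → match
2 → no match
3. `aaabbabaaa` → no match
4. `a` → no match — must start with `aa`
5 → no match
6 → match
7 → no match
8 → no match
9. `aaa` → no match
Total matched: 2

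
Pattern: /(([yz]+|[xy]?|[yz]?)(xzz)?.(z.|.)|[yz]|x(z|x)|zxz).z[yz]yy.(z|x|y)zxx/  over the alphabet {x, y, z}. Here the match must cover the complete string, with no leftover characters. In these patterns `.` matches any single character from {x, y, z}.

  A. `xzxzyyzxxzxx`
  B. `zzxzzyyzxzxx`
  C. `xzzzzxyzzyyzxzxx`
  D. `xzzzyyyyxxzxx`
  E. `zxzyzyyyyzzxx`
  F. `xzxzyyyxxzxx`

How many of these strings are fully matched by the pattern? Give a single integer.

A → no match
B → match
C → match
D → no match
E → match
F → match
Total matched: 4

4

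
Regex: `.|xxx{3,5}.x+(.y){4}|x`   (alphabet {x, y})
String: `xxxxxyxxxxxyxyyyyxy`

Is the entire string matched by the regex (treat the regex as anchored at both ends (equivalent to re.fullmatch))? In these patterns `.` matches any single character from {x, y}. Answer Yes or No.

No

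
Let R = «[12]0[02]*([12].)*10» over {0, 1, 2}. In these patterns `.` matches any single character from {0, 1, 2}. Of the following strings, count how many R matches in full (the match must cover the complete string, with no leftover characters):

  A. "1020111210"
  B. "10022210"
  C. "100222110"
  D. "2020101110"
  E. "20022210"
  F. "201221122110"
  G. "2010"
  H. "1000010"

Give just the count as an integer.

A → match
B → match
C → match
D → match
E → match
F → match
G → match
H → match
Total matched: 8

8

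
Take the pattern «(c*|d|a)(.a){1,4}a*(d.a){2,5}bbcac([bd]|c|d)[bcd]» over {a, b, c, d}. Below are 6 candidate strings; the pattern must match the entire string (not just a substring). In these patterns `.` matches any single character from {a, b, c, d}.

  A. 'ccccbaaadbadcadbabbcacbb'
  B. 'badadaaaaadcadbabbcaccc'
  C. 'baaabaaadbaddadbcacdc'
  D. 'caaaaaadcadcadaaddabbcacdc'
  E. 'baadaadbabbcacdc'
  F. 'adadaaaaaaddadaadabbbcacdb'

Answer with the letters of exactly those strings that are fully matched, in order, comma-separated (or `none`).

A, B, D, E

A → match
B → match
C → no match
D → match
E → match
F → no match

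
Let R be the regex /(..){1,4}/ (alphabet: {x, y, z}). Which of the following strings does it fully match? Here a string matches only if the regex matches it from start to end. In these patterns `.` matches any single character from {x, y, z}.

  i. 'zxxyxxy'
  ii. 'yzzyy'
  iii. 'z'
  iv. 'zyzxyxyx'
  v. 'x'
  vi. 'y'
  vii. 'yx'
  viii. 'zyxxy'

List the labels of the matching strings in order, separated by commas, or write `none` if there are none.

i → no match
ii → no match
iii → no match
iv → match
v → no match
vi → no match
vii → match
viii → no match

iv, vii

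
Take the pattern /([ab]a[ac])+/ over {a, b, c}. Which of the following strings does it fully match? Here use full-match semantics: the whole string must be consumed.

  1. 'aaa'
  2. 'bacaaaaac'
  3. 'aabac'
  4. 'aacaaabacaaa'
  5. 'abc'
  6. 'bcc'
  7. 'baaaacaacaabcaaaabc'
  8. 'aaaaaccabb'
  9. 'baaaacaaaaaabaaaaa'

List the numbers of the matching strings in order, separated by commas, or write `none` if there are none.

1, 2, 4, 9

1 → match
2 → match
3 → no match
4 → match
5 → no match
6 → no match
7 → no match
8 → no match
9 → match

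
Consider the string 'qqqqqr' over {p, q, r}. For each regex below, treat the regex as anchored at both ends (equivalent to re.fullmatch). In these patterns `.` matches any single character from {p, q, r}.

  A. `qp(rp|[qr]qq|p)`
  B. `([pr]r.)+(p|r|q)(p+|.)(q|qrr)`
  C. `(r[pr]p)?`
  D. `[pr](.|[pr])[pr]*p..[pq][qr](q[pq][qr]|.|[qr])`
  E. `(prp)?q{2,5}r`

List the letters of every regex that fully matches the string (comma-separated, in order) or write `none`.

A → no match — must start with 'qp'
B → no match
C → no match
D → no match
E → match

E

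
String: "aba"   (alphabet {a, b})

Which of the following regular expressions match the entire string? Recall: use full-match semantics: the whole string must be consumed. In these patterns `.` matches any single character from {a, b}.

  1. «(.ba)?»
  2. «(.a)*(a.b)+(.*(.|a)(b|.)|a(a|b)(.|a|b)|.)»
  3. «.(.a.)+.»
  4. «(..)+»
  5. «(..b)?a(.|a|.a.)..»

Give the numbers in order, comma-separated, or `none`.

1

1 → match
2 → no match
3 → no match
4 → no match
5 → no match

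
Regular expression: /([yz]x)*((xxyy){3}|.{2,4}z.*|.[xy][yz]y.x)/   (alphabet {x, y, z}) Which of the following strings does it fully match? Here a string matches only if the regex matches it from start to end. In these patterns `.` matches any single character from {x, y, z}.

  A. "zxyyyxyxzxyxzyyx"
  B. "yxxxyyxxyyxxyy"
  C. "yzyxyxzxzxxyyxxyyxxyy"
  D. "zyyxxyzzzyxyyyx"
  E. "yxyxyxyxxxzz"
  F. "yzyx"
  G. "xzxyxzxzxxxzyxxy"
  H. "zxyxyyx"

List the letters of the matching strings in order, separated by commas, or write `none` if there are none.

A → no match
B → match
C → no match
D → no match
E → match
F → no match
G → no match
H → no match

B, E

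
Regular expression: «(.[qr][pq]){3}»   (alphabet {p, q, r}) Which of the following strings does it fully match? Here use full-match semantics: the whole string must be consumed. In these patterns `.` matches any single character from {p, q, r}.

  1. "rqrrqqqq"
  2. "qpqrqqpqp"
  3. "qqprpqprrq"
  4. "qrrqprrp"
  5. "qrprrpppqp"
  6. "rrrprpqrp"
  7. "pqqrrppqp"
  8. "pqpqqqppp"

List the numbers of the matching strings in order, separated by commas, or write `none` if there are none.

7

1 → no match
2 → no match
3 → no match
4 → no match
5 → no match
6 → no match
7 → match
8 → no match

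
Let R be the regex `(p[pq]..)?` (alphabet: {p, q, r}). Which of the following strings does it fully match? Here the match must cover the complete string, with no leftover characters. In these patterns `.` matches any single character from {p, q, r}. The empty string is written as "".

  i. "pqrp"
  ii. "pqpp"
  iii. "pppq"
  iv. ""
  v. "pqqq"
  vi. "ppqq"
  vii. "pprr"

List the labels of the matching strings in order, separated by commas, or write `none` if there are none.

i, ii, iii, iv, v, vi, vii

i → match
ii → match
iii → match
iv → match
v → match
vi → match
vii → match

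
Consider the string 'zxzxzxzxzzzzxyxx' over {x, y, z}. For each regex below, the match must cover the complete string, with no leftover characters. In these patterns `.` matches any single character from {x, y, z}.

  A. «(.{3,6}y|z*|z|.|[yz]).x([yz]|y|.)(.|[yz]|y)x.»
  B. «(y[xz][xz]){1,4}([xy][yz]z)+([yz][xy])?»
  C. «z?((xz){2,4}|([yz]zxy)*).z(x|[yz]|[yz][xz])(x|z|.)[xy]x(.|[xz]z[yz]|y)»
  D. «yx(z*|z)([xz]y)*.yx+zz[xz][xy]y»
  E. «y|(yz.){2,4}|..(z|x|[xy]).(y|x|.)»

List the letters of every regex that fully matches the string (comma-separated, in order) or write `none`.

A → no match
B → no match — must start with 'y'
C → match
D → no match — must start with 'yx'
E → no match

C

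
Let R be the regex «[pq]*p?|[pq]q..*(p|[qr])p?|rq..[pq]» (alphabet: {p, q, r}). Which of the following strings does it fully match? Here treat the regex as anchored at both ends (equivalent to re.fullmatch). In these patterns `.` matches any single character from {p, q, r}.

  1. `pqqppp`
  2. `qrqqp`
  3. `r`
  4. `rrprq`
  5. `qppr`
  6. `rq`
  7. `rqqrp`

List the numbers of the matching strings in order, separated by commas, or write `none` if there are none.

1, 7

1 → match
2 → no match
3 → no match
4 → no match
5 → no match
6 → no match
7 → match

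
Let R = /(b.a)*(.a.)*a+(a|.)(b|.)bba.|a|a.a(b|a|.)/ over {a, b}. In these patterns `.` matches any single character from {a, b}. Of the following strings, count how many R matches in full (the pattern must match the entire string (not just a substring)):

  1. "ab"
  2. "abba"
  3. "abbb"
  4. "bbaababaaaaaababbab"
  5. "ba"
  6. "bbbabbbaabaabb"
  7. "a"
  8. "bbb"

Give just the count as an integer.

1 → no match
2 → no match
3 → no match
4 → no match
5 → no match
6 → no match
7 → match
8 → no match
Total matched: 1

1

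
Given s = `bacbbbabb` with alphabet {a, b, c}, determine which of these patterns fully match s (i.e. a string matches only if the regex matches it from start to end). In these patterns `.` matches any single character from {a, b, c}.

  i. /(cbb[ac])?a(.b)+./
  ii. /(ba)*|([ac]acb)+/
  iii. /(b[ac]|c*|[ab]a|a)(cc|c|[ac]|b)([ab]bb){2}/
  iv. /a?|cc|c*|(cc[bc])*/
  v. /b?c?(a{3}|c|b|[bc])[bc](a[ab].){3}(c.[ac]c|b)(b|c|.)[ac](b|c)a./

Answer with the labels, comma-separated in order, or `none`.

iii

i → no match
ii → no match
iii → match
iv → no match
v → no match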